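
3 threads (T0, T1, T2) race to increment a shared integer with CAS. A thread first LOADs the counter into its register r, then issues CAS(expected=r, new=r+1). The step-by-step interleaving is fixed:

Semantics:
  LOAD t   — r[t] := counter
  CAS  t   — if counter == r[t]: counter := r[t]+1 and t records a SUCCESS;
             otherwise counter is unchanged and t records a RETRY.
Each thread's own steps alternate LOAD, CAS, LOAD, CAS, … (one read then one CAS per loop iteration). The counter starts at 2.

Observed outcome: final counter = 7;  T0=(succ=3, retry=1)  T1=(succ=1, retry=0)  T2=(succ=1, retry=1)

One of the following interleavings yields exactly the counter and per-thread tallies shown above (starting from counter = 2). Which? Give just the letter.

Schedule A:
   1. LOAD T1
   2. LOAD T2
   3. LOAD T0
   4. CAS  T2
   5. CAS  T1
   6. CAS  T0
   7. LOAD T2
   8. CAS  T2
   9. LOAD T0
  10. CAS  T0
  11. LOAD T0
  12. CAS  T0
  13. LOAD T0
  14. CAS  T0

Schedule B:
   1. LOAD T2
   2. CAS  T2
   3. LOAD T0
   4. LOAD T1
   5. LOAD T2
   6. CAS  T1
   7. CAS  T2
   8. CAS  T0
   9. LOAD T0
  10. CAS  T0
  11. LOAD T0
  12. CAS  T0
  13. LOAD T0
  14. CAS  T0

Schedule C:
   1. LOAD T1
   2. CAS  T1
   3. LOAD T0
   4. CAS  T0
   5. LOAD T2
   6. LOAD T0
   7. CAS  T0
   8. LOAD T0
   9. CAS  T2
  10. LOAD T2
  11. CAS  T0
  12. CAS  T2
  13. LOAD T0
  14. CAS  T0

B

Simulating candidate B:
[1] T2.load  rd  (counter 2, T2.r 2)
[2] T2.cas  hit  (counter 3, T2.r 2)
[3] T0.load  rd  (counter 3, T0.r 3)
[4] T1.load  rd  (counter 3, T1.r 3)
[5] T2.load  rd  (counter 3, T2.r 3)
[6] T1.cas  hit  (counter 4, T1.r 3)
[7] T2.cas  miss  (counter 4, T2.r 3)
[8] T0.cas  miss  (counter 4, T0.r 3)
[9] T0.load  rd  (counter 4, T0.r 4)
[10] T0.cas  hit  (counter 5, T0.r 4)
[11] T0.load  rd  (counter 5, T0.r 5)
[12] T0.cas  hit  (counter 6, T0.r 5)
[13] T0.load  rd  (counter 6, T0.r 6)
[14] T0.cas  hit  (counter 7, T0.r 6)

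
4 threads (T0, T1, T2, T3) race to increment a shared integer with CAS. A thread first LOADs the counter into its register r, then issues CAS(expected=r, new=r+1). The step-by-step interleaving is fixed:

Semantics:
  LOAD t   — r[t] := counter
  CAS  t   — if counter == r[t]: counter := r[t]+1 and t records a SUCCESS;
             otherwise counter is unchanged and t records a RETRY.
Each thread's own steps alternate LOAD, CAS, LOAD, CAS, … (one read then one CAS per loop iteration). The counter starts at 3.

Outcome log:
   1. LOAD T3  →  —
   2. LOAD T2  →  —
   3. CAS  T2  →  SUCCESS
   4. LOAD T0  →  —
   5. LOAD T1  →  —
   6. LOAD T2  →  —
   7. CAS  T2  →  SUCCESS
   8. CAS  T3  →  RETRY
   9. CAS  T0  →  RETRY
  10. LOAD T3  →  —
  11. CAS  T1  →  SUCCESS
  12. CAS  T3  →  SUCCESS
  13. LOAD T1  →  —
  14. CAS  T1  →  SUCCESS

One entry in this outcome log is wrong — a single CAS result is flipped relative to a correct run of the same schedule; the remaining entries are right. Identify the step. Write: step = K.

Correct run:
1. LOAD T3 → mem=3 r[T3]=3 [LOAD]
2. LOAD T2 → mem=3 r[T2]=3 [LOAD]
3. CAS T2 → mem=4 r[T2]=3 [OK]
4. LOAD T0 → mem=4 r[T0]=4 [LOAD]
5. LOAD T1 → mem=4 r[T1]=4 [LOAD]
6. LOAD T2 → mem=4 r[T2]=4 [LOAD]
7. CAS T2 → mem=5 r[T2]=4 [OK]
8. CAS T3 → mem=5 r[T3]=3 [RETRY]
9. CAS T0 → mem=5 r[T0]=4 [RETRY]
10. LOAD T3 → mem=5 r[T3]=5 [LOAD]
11. CAS T1 → mem=5 r[T1]=4 [RETRY]
12. CAS T3 → mem=6 r[T3]=5 [OK]
13. LOAD T1 → mem=6 r[T1]=6 [LOAD]
14. CAS T1 → mem=7 r[T1]=6 [OK]
Flip is step 11.

step = 11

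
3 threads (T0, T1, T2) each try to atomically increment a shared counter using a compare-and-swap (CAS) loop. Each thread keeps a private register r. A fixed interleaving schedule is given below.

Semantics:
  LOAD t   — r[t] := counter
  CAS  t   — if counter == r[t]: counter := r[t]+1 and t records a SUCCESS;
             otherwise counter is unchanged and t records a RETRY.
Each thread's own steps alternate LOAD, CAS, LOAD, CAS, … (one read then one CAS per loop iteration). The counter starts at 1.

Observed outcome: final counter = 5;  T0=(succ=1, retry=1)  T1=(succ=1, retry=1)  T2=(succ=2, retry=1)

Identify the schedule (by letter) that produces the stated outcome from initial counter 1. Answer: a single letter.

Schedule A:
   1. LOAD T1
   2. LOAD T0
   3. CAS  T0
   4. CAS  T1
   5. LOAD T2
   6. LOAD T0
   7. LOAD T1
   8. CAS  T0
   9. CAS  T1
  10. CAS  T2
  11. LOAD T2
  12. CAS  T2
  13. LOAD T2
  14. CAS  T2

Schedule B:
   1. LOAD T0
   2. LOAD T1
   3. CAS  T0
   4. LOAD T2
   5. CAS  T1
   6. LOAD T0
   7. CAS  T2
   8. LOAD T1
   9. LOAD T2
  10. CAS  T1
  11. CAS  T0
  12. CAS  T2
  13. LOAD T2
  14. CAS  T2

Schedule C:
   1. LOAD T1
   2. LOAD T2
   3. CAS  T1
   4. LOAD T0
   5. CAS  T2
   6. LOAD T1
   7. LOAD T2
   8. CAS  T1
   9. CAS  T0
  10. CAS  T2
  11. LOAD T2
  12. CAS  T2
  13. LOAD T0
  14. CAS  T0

Run B:
[1] T0.load  rd  (counter 1, T0.r 1)
[2] T1.load  rd  (counter 1, T1.r 1)
[3] T0.cas  hit  (counter 2, T0.r 1)
[4] T2.load  rd  (counter 2, T2.r 2)
[5] T1.cas  miss  (counter 2, T1.r 1)
[6] T0.load  rd  (counter 2, T0.r 2)
[7] T2.cas  hit  (counter 3, T2.r 2)
[8] T1.load  rd  (counter 3, T1.r 3)
[9] T2.load  rd  (counter 3, T2.r 3)
[10] T1.cas  hit  (counter 4, T1.r 3)
[11] T0.cas  miss  (counter 4, T0.r 2)
[12] T2.cas  miss  (counter 4, T2.r 3)
[13] T2.load  rd  (counter 4, T2.r 4)
[14] T2.cas  hit  (counter 5, T2.r 4)

B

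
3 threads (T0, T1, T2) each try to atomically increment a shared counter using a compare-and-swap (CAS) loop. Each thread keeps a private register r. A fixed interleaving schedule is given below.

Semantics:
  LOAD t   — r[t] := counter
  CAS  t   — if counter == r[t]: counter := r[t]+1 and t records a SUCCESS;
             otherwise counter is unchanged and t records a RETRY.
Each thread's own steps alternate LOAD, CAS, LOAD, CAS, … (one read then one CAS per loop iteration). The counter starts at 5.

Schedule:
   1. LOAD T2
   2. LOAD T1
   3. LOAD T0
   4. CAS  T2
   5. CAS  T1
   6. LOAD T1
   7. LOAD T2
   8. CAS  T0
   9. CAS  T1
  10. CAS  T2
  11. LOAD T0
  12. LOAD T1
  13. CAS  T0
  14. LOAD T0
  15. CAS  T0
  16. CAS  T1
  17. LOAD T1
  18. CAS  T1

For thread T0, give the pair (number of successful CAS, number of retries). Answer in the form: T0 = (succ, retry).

[1] T2.load  rd  (counter 5, T2.r 5)
[2] T1.load  rd  (counter 5, T1.r 5)
[3] T0.load  rd  (counter 5, T0.r 5)
[4] T2.cas  hit  (counter 6, T2.r 5)
[5] T1.cas  miss  (counter 6, T1.r 5)
[6] T1.load  rd  (counter 6, T1.r 6)
[7] T2.load  rd  (counter 6, T2.r 6)
[8] T0.cas  miss  (counter 6, T0.r 5)
[9] T1.cas  hit  (counter 7, T1.r 6)
[10] T2.cas  miss  (counter 7, T2.r 6)
[11] T0.load  rd  (counter 7, T0.r 7)
[12] T1.load  rd  (counter 7, T1.r 7)
[13] T0.cas  hit  (counter 8, T0.r 7)
[14] T0.load  rd  (counter 8, T0.r 8)
[15] T0.cas  hit  (counter 9, T0.r 8)
[16] T1.cas  miss  (counter 9, T1.r 7)
[17] T1.load  rd  (counter 9, T1.r 9)
[18] T1.cas  hit  (counter 10, T1.r 9)

T0 = (2, 1)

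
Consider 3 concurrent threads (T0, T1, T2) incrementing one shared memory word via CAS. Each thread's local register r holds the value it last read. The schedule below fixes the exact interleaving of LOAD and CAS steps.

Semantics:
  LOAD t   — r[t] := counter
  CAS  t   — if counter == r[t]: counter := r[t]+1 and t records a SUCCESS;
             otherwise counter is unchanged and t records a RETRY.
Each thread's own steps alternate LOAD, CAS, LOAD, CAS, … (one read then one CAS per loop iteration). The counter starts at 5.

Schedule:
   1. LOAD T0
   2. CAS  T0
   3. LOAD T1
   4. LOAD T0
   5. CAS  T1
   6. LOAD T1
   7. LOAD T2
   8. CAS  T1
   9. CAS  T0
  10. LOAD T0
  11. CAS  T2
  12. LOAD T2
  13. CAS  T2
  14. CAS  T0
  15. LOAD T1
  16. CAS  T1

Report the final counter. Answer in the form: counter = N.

1. LOAD T0 → mem=5 r[T0]=5 [LOAD]
2. CAS T0 → mem=6 r[T0]=5 [OK]
3. LOAD T1 → mem=6 r[T1]=6 [LOAD]
4. LOAD T0 → mem=6 r[T0]=6 [LOAD]
5. CAS T1 → mem=7 r[T1]=6 [OK]
6. LOAD T1 → mem=7 r[T1]=7 [LOAD]
7. LOAD T2 → mem=7 r[T2]=7 [LOAD]
8. CAS T1 → mem=8 r[T1]=7 [OK]
9. CAS T0 → mem=8 r[T0]=6 [RETRY]
10. LOAD T0 → mem=8 r[T0]=8 [LOAD]
11. CAS T2 → mem=8 r[T2]=7 [RETRY]
12. LOAD T2 → mem=8 r[T2]=8 [LOAD]
13. CAS T2 → mem=9 r[T2]=8 [OK]
14. CAS T0 → mem=9 r[T0]=8 [RETRY]
15. LOAD T1 → mem=9 r[T1]=9 [LOAD]
16. CAS T1 → mem=10 r[T1]=9 [OK]

counter = 10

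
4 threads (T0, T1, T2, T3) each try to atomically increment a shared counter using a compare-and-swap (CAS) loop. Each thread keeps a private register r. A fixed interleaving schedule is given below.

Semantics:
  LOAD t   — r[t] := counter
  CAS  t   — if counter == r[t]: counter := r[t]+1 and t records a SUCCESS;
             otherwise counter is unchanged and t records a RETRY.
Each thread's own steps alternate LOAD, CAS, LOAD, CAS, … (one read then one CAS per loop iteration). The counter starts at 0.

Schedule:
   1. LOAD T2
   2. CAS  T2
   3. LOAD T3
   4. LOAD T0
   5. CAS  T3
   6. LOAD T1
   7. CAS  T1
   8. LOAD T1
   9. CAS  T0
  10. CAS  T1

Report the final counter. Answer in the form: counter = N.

counter = 4

   1) LOAD T2:  M=0  r_T2=0
   2) CAS  T2:  M=1  r_T2=0 ✓
   3) LOAD T3:  M=1  r_T3=1
   4) LOAD T0:  M=1  r_T0=1
   5) CAS  T3:  M=2  r_T3=1 ✓
   6) LOAD T1:  M=2  r_T1=2
   7) CAS  T1:  M=3  r_T1=2 ✓
   8) LOAD T1:  M=3  r_T1=3
   9) CAS  T0:  M=3  r_T0=1 ✗
  10) CAS  T1:  M=4  r_T1=3 ✓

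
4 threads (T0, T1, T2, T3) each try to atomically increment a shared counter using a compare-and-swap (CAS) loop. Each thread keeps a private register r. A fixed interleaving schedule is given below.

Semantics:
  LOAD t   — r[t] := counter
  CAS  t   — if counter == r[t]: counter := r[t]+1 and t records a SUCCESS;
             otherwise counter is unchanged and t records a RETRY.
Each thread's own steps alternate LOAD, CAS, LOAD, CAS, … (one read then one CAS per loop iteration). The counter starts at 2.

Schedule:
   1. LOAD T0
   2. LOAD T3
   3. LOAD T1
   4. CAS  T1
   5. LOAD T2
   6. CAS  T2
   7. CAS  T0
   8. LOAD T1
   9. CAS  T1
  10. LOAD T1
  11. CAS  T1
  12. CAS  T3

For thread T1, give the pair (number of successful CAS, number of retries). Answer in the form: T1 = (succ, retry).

T1 = (3, 0)

[1] T0.load  rd  (counter 2, T0.r 2)
[2] T3.load  rd  (counter 2, T3.r 2)
[3] T1.load  rd  (counter 2, T1.r 2)
[4] T1.cas  hit  (counter 3, T1.r 2)
[5] T2.load  rd  (counter 3, T2.r 3)
[6] T2.cas  hit  (counter 4, T2.r 3)
[7] T0.cas  miss  (counter 4, T0.r 2)
[8] T1.load  rd  (counter 4, T1.r 4)
[9] T1.cas  hit  (counter 5, T1.r 4)
[10] T1.load  rd  (counter 5, T1.r 5)
[11] T1.cas  hit  (counter 6, T1.r 5)
[12] T3.cas  miss  (counter 6, T3.r 2)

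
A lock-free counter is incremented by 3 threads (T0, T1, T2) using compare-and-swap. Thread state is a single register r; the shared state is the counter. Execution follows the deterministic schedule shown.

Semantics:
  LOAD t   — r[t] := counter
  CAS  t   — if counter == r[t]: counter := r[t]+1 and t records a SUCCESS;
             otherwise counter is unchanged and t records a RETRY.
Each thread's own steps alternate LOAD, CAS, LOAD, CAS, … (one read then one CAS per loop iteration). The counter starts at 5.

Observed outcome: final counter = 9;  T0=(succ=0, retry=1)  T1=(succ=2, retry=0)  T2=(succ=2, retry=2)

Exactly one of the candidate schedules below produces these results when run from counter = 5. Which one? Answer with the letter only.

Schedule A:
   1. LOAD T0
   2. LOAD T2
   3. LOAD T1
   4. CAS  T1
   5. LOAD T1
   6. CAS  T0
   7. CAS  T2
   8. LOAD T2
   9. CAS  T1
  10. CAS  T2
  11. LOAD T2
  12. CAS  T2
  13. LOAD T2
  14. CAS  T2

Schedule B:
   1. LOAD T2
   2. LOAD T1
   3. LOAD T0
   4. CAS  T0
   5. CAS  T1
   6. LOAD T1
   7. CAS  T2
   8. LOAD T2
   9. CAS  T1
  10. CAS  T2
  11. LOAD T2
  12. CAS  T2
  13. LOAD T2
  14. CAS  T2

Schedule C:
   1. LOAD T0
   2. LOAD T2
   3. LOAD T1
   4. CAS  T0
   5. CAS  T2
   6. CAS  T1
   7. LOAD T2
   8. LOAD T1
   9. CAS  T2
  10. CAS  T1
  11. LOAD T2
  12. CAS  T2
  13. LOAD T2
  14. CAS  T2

Run A:
T0 LOAD — after: cnt=5, r=5 — load
T2 LOAD — after: cnt=5, r=5 — load
T1 LOAD — after: cnt=5, r=5 — load
T1 CAS — after: cnt=6, r=5 — ok
T1 LOAD — after: cnt=6, r=6 — load
T0 CAS — after: cnt=6, r=5 — retry
T2 CAS — after: cnt=6, r=5 — retry
T2 LOAD — after: cnt=6, r=6 — load
T1 CAS — after: cnt=7, r=6 — ok
T2 CAS — after: cnt=7, r=6 — retry
T2 LOAD — after: cnt=7, r=7 — load
T2 CAS — after: cnt=8, r=7 — ok
T2 LOAD — after: cnt=8, r=8 — load
T2 CAS — after: cnt=9, r=8 — ok

A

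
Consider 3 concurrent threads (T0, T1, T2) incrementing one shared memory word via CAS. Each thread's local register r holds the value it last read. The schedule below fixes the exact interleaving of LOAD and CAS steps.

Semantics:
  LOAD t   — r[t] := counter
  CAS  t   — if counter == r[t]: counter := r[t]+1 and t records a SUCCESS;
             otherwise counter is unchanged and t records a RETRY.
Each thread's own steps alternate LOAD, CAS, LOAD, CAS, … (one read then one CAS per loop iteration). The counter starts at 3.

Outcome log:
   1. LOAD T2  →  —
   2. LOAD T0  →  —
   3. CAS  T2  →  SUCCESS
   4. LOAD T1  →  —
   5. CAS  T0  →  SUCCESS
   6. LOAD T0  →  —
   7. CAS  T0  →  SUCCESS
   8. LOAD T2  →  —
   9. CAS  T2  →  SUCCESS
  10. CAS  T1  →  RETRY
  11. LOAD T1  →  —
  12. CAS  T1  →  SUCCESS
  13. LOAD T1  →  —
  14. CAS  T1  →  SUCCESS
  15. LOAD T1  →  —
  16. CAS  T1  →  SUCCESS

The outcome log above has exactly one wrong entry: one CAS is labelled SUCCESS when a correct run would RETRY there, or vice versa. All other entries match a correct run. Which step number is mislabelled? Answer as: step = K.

step = 5

Correct run:
   1) LOAD T2:  M=3  r_T2=3
   2) LOAD T0:  M=3  r_T0=3
   3) CAS  T2:  M=4  r_T2=3 ✓
   4) LOAD T1:  M=4  r_T1=4
   5) CAS  T0:  M=4  r_T0=3 ✗
   6) LOAD T0:  M=4  r_T0=4
   7) CAS  T0:  M=5  r_T0=4 ✓
   8) LOAD T2:  M=5  r_T2=5
   9) CAS  T2:  M=6  r_T2=5 ✓
  10) CAS  T1:  M=6  r_T1=4 ✗
  11) LOAD T1:  M=6  r_T1=6
  12) CAS  T1:  M=7  r_T1=6 ✓
  13) LOAD T1:  M=7  r_T1=7
  14) CAS  T1:  M=8  r_T1=7 ✓
  15) LOAD T1:  M=8  r_T1=8
  16) CAS  T1:  M=9  r_T1=8 ✓
Flip is step 5.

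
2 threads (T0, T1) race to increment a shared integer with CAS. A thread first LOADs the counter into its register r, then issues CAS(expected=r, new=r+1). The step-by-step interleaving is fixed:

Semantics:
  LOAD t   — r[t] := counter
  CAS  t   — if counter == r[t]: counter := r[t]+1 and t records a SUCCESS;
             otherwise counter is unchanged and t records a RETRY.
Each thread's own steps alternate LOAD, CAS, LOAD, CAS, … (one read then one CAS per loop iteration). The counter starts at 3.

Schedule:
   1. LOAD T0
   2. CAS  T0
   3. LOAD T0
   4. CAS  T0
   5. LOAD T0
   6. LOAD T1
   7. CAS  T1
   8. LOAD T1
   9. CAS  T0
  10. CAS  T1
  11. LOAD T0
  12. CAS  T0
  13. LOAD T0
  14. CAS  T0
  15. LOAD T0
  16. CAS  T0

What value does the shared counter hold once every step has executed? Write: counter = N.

counter = 10

T0 LOAD — after: cnt=3, r=3 — load
T0 CAS — after: cnt=4, r=3 — ok
T0 LOAD — after: cnt=4, r=4 — load
T0 CAS — after: cnt=5, r=4 — ok
T0 LOAD — after: cnt=5, r=5 — load
T1 LOAD — after: cnt=5, r=5 — load
T1 CAS — after: cnt=6, r=5 — ok
T1 LOAD — after: cnt=6, r=6 — load
T0 CAS — after: cnt=6, r=5 — retry
T1 CAS — after: cnt=7, r=6 — ok
T0 LOAD — after: cnt=7, r=7 — load
T0 CAS — after: cnt=8, r=7 — ok
T0 LOAD — after: cnt=8, r=8 — load
T0 CAS — after: cnt=9, r=8 — ok
T0 LOAD — after: cnt=9, r=9 — load
T0 CAS — after: cnt=10, r=9 — ok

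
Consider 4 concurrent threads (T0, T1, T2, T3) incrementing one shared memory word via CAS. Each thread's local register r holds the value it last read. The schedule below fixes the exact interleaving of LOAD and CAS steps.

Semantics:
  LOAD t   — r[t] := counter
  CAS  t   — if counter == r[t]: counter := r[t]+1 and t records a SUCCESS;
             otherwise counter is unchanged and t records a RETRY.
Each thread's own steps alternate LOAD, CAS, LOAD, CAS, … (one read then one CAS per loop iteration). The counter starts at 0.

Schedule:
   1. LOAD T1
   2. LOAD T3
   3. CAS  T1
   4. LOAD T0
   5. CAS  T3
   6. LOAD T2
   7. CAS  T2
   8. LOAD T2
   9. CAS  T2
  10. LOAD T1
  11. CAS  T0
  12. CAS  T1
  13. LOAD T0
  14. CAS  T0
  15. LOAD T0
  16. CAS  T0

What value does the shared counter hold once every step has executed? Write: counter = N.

[1] T1.load  rd  (counter 0, T1.r 0)
[2] T3.load  rd  (counter 0, T3.r 0)
[3] T1.cas  hit  (counter 1, T1.r 0)
[4] T0.load  rd  (counter 1, T0.r 1)
[5] T3.cas  miss  (counter 1, T3.r 0)
[6] T2.load  rd  (counter 1, T2.r 1)
[7] T2.cas  hit  (counter 2, T2.r 1)
[8] T2.load  rd  (counter 2, T2.r 2)
[9] T2.cas  hit  (counter 3, T2.r 2)
[10] T1.load  rd  (counter 3, T1.r 3)
[11] T0.cas  miss  (counter 3, T0.r 1)
[12] T1.cas  hit  (counter 4, T1.r 3)
[13] T0.load  rd  (counter 4, T0.r 4)
[14] T0.cas  hit  (counter 5, T0.r 4)
[15] T0.load  rd  (counter 5, T0.r 5)
[16] T0.cas  hit  (counter 6, T0.r 5)

counter = 6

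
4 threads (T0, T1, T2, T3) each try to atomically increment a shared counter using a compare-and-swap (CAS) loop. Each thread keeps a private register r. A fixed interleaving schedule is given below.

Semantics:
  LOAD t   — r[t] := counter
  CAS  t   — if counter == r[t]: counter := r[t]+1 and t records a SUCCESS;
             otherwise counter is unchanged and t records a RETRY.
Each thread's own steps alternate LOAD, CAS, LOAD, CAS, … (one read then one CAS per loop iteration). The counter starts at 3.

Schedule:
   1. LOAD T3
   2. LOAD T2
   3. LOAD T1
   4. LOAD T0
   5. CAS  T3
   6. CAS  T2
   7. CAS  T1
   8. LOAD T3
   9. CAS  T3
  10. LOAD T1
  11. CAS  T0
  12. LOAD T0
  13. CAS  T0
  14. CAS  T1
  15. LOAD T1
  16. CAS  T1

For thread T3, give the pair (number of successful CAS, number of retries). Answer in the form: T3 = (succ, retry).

T3 = (2, 0)

step 1: T3 LOAD ⇒ load; ctr=3 reg=3
step 2: T2 LOAD ⇒ load; ctr=3 reg=3
step 3: T1 LOAD ⇒ load; ctr=3 reg=3
step 4: T0 LOAD ⇒ load; ctr=3 reg=3
step 5: T3 CAS ⇒ ok; ctr=4 reg=3
step 6: T2 CAS ⇒ retry; ctr=4 reg=3
step 7: T1 CAS ⇒ retry; ctr=4 reg=3
step 8: T3 LOAD ⇒ load; ctr=4 reg=4
step 9: T3 CAS ⇒ ok; ctr=5 reg=4
step 10: T1 LOAD ⇒ load; ctr=5 reg=5
step 11: T0 CAS ⇒ retry; ctr=5 reg=3
step 12: T0 LOAD ⇒ load; ctr=5 reg=5
step 13: T0 CAS ⇒ ok; ctr=6 reg=5
step 14: T1 CAS ⇒ retry; ctr=6 reg=5
step 15: T1 LOAD ⇒ load; ctr=6 reg=6
step 16: T1 CAS ⇒ ok; ctr=7 reg=6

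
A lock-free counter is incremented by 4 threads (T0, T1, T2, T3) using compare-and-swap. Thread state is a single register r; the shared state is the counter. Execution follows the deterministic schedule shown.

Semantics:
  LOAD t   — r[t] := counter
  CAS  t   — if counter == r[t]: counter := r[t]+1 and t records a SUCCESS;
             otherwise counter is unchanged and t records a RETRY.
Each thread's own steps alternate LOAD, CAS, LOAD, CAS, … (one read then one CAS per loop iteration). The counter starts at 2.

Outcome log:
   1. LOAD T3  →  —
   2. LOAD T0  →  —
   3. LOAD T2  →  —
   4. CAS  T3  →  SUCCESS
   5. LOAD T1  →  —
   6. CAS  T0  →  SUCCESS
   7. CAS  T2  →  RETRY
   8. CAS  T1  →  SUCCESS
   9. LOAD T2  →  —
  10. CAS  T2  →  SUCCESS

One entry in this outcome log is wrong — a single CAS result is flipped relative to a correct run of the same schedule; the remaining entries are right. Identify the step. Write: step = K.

Reference trace:
T3 LOAD — after: cnt=2, r=2 — load
T0 LOAD — after: cnt=2, r=2 — load
T2 LOAD — after: cnt=2, r=2 — load
T3 CAS — after: cnt=3, r=2 — ok
T1 LOAD — after: cnt=3, r=3 — load
T0 CAS — after: cnt=3, r=2 — retry
T2 CAS — after: cnt=3, r=2 — retry
T1 CAS — after: cnt=4, r=3 — ok
T2 LOAD — after: cnt=4, r=4 — load
T2 CAS — after: cnt=5, r=4 — ok
Log disagrees first at step 6.

step = 6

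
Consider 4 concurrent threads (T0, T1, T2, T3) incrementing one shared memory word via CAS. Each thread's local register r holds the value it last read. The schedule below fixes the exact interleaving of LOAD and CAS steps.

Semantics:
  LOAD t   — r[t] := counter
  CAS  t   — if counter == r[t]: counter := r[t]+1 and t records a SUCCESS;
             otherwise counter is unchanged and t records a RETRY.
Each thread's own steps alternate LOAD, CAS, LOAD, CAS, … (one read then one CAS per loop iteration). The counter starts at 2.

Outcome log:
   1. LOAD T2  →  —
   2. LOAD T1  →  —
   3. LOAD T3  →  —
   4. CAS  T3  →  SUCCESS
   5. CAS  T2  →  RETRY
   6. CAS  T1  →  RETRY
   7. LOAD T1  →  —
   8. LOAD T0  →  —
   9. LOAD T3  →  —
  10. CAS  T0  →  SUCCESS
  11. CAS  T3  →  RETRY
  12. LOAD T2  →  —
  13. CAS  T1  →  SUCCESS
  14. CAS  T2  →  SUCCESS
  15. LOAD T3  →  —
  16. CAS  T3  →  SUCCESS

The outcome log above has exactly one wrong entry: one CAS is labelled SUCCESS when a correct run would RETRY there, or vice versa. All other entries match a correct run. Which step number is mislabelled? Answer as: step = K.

step = 13

Re-executing:
1. LOAD T2 → mem=2 r[T2]=2 [LOAD]
2. LOAD T1 → mem=2 r[T1]=2 [LOAD]
3. LOAD T3 → mem=2 r[T3]=2 [LOAD]
4. CAS T3 → mem=3 r[T3]=2 [OK]
5. CAS T2 → mem=3 r[T2]=2 [RETRY]
6. CAS T1 → mem=3 r[T1]=2 [RETRY]
7. LOAD T1 → mem=3 r[T1]=3 [LOAD]
8. LOAD T0 → mem=3 r[T0]=3 [LOAD]
9. LOAD T3 → mem=3 r[T3]=3 [LOAD]
10. CAS T0 → mem=4 r[T0]=3 [OK]
11. CAS T3 → mem=4 r[T3]=3 [RETRY]
12. LOAD T2 → mem=4 r[T2]=4 [LOAD]
13. CAS T1 → mem=4 r[T1]=3 [RETRY]
14. CAS T2 → mem=5 r[T2]=4 [OK]
15. LOAD T3 → mem=5 r[T3]=5 [LOAD]
16. CAS T3 → mem=6 r[T3]=5 [OK]
Log disagrees first at step 13.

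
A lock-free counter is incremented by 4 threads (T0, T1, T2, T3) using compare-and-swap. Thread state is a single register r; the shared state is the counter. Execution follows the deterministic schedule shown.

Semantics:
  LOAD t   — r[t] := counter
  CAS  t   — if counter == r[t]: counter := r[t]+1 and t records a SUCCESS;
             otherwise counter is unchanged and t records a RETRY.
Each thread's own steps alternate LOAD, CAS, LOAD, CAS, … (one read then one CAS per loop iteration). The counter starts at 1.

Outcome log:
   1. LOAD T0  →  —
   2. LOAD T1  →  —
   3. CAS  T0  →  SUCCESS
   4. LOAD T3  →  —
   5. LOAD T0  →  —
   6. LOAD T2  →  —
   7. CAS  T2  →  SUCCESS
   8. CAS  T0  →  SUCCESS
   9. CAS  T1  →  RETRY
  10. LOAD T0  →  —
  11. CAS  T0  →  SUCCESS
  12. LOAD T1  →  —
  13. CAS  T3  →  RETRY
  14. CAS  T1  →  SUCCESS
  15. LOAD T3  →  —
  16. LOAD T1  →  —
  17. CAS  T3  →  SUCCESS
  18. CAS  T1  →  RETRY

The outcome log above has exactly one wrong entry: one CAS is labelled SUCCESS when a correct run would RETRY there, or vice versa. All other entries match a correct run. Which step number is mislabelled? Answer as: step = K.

step = 8

Correct run:
   1) LOAD T0:  M=1  r_T0=1
   2) LOAD T1:  M=1  r_T1=1
   3) CAS  T0:  M=2  r_T0=1 ✓
   4) LOAD T3:  M=2  r_T3=2
   5) LOAD T0:  M=2  r_T0=2
   6) LOAD T2:  M=2  r_T2=2
   7) CAS  T2:  M=3  r_T2=2 ✓
   8) CAS  T0:  M=3  r_T0=2 ✗
   9) CAS  T1:  M=3  r_T1=1 ✗
  10) LOAD T0:  M=3  r_T0=3
  11) CAS  T0:  M=4  r_T0=3 ✓
  12) LOAD T1:  M=4  r_T1=4
  13) CAS  T3:  M=4  r_T3=2 ✗
  14) CAS  T1:  M=5  r_T1=4 ✓
  15) LOAD T3:  M=5  r_T3=5
  16) LOAD T1:  M=5  r_T1=5
  17) CAS  T3:  M=6  r_T3=5 ✓
  18) CAS  T1:  M=6  r_T1=5 ✗
Log disagrees first at step 8.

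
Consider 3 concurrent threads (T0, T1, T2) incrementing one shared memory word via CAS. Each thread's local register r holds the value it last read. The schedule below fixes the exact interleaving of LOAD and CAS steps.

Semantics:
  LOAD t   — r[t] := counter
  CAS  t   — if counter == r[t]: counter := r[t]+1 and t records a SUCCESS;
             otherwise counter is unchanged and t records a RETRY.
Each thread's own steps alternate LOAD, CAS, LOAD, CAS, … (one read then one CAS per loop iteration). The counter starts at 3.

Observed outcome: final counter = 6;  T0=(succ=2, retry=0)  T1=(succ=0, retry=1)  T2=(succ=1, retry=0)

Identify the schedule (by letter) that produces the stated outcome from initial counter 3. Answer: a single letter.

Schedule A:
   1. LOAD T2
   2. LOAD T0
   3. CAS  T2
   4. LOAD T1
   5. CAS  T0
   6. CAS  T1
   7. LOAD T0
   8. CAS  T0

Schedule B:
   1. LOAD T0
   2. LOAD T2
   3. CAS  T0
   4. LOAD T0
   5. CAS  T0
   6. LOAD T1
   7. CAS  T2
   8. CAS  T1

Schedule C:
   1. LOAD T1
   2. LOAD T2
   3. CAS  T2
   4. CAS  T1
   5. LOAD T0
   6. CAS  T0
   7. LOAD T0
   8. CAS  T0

C

Tracing schedule C:
[1] T1.load  rd  (counter 3, T1.r 3)
[2] T2.load  rd  (counter 3, T2.r 3)
[3] T2.cas  hit  (counter 4, T2.r 3)
[4] T1.cas  miss  (counter 4, T1.r 3)
[5] T0.load  rd  (counter 4, T0.r 4)
[6] T0.cas  hit  (counter 5, T0.r 4)
[7] T0.load  rd  (counter 5, T0.r 5)
[8] T0.cas  hit  (counter 6, T0.r 5)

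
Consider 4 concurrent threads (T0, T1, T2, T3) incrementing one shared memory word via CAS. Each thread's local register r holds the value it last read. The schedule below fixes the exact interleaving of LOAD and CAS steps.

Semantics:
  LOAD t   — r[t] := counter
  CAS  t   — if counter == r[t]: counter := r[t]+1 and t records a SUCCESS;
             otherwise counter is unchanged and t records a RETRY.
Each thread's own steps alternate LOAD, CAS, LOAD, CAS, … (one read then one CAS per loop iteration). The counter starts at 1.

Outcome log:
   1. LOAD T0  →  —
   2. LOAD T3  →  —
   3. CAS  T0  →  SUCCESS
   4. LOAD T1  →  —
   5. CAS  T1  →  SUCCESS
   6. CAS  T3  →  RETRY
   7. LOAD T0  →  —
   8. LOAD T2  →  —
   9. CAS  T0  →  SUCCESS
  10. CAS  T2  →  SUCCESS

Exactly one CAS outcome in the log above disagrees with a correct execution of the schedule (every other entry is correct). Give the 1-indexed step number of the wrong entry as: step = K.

Re-executing:
1. LOAD T0 → mem=1 r[T0]=1 [LOAD]
2. LOAD T3 → mem=1 r[T3]=1 [LOAD]
3. CAS T0 → mem=2 r[T0]=1 [OK]
4. LOAD T1 → mem=2 r[T1]=2 [LOAD]
5. CAS T1 → mem=3 r[T1]=2 [OK]
6. CAS T3 → mem=3 r[T3]=1 [RETRY]
7. LOAD T0 → mem=3 r[T0]=3 [LOAD]
8. LOAD T2 → mem=3 r[T2]=3 [LOAD]
9. CAS T0 → mem=4 r[T0]=3 [OK]
10. CAS T2 → mem=4 r[T2]=3 [RETRY]
Flip is step 10.

step = 10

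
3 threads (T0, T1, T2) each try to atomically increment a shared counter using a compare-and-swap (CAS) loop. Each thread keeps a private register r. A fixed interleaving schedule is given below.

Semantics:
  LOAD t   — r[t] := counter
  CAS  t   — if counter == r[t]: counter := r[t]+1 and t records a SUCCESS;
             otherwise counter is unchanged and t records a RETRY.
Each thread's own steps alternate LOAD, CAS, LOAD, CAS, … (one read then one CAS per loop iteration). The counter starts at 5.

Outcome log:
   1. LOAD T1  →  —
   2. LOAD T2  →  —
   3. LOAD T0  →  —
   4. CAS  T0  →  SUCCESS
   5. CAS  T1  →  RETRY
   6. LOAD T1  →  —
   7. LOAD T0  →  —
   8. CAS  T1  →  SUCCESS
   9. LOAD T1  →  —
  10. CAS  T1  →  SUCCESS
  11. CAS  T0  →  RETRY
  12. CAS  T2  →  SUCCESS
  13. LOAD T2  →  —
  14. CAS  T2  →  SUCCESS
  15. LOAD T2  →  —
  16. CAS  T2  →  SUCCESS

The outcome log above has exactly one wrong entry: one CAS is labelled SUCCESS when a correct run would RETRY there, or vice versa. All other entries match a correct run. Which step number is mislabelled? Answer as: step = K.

step = 12

Correct run:
[1] T1.load  rd  (counter 5, T1.r 5)
[2] T2.load  rd  (counter 5, T2.r 5)
[3] T0.load  rd  (counter 5, T0.r 5)
[4] T0.cas  hit  (counter 6, T0.r 5)
[5] T1.cas  miss  (counter 6, T1.r 5)
[6] T1.load  rd  (counter 6, T1.r 6)
[7] T0.load  rd  (counter 6, T0.r 6)
[8] T1.cas  hit  (counter 7, T1.r 6)
[9] T1.load  rd  (counter 7, T1.r 7)
[10] T1.cas  hit  (counter 8, T1.r 7)
[11] T0.cas  miss  (counter 8, T0.r 6)
[12] T2.cas  miss  (counter 8, T2.r 5)
[13] T2.load  rd  (counter 8, T2.r 8)
[14] T2.cas  hit  (counter 9, T2.r 8)
[15] T2.load  rd  (counter 9, T2.r 9)
[16] T2.cas  hit  (counter 10, T2.r 9)
Log disagrees first at step 12.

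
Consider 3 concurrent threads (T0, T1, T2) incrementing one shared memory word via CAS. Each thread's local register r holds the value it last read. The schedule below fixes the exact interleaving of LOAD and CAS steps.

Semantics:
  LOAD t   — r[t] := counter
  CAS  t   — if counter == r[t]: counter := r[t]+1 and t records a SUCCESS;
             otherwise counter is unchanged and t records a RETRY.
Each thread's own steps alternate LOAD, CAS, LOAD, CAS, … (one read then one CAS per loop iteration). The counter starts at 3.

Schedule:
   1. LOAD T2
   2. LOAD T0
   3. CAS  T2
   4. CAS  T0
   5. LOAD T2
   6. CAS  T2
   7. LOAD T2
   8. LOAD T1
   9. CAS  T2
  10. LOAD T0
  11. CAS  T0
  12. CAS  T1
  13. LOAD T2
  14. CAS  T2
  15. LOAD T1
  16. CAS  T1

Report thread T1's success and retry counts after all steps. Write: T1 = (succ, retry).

   1) LOAD T2:  M=3  r_T2=3
   2) LOAD T0:  M=3  r_T0=3
   3) CAS  T2:  M=4  r_T2=3 ✓
   4) CAS  T0:  M=4  r_T0=3 ✗
   5) LOAD T2:  M=4  r_T2=4
   6) CAS  T2:  M=5  r_T2=4 ✓
   7) LOAD T2:  M=5  r_T2=5
   8) LOAD T1:  M=5  r_T1=5
   9) CAS  T2:  M=6  r_T2=5 ✓
  10) LOAD T0:  M=6  r_T0=6
  11) CAS  T0:  M=7  r_T0=6 ✓
  12) CAS  T1:  M=7  r_T1=5 ✗
  13) LOAD T2:  M=7  r_T2=7
  14) CAS  T2:  M=8  r_T2=7 ✓
  15) LOAD T1:  M=8  r_T1=8
  16) CAS  T1:  M=9  r_T1=8 ✓

T1 = (1, 1)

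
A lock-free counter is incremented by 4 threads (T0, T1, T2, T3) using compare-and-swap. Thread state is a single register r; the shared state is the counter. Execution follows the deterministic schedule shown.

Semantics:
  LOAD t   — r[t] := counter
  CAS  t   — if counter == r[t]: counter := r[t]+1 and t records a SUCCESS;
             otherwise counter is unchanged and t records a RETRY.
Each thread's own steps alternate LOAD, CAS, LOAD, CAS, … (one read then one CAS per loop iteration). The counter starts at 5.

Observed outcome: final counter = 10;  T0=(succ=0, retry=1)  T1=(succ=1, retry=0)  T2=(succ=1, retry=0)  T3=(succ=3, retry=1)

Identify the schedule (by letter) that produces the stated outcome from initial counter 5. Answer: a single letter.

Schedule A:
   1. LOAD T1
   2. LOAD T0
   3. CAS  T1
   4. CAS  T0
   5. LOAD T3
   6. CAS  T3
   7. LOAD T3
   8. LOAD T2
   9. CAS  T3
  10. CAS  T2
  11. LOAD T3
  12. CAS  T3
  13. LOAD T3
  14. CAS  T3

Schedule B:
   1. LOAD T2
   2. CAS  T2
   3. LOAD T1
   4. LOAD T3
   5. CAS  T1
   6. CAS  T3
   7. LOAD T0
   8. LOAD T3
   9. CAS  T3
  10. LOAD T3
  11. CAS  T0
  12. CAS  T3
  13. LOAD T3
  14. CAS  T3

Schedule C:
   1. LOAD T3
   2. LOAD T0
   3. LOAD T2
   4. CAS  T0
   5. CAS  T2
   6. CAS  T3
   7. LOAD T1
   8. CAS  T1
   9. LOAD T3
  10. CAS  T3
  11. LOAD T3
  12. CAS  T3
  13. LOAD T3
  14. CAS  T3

Tracing schedule B:
1. LOAD T2 → mem=5 r[T2]=5 [LOAD]
2. CAS T2 → mem=6 r[T2]=5 [OK]
3. LOAD T1 → mem=6 r[T1]=6 [LOAD]
4. LOAD T3 → mem=6 r[T3]=6 [LOAD]
5. CAS T1 → mem=7 r[T1]=6 [OK]
6. CAS T3 → mem=7 r[T3]=6 [RETRY]
7. LOAD T0 → mem=7 r[T0]=7 [LOAD]
8. LOAD T3 → mem=7 r[T3]=7 [LOAD]
9. CAS T3 → mem=8 r[T3]=7 [OK]
10. LOAD T3 → mem=8 r[T3]=8 [LOAD]
11. CAS T0 → mem=8 r[T0]=7 [RETRY]
12. CAS T3 → mem=9 r[T3]=8 [OK]
13. LOAD T3 → mem=9 r[T3]=9 [LOAD]
14. CAS T3 → mem=10 r[T3]=9 [OK]

B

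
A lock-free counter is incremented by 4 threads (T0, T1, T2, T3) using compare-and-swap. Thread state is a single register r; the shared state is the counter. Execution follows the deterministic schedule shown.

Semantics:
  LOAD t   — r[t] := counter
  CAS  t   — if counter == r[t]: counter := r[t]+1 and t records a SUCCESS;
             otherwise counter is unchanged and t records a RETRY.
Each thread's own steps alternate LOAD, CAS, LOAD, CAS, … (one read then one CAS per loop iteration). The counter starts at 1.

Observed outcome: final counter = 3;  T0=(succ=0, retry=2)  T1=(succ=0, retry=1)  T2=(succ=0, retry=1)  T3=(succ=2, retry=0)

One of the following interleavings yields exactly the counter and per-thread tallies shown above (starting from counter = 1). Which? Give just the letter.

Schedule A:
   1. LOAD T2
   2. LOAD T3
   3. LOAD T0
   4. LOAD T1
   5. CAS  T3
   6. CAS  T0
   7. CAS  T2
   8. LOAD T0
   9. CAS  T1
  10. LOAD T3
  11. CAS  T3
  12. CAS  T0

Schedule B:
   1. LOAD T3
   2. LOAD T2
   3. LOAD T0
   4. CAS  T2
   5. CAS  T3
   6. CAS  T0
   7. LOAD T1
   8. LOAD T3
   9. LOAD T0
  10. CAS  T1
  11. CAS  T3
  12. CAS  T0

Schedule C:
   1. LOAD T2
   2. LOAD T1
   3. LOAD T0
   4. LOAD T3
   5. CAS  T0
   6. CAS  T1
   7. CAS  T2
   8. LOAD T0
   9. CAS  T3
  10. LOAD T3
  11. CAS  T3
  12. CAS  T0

Tracing schedule A:
[1] T2.load  rd  (counter 1, T2.r 1)
[2] T3.load  rd  (counter 1, T3.r 1)
[3] T0.load  rd  (counter 1, T0.r 1)
[4] T1.load  rd  (counter 1, T1.r 1)
[5] T3.cas  hit  (counter 2, T3.r 1)
[6] T0.cas  miss  (counter 2, T0.r 1)
[7] T2.cas  miss  (counter 2, T2.r 1)
[8] T0.load  rd  (counter 2, T0.r 2)
[9] T1.cas  miss  (counter 2, T1.r 1)
[10] T3.load  rd  (counter 2, T3.r 2)
[11] T3.cas  hit  (counter 3, T3.r 2)
[12] T0.cas  miss  (counter 3, T0.r 2)

A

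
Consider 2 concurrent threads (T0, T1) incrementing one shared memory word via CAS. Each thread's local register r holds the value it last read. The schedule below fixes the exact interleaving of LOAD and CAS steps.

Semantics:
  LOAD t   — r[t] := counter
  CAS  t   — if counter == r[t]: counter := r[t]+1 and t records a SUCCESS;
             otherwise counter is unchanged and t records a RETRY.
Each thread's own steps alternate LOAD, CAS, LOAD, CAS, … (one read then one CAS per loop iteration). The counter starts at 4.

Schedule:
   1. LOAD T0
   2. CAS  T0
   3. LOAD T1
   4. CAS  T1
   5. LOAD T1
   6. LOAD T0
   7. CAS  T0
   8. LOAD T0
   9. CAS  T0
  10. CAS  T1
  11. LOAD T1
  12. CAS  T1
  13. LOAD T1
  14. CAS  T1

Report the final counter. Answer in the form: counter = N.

[1] T0.load  rd  (counter 4, T0.r 4)
[2] T0.cas  hit  (counter 5, T0.r 4)
[3] T1.load  rd  (counter 5, T1.r 5)
[4] T1.cas  hit  (counter 6, T1.r 5)
[5] T1.load  rd  (counter 6, T1.r 6)
[6] T0.load  rd  (counter 6, T0.r 6)
[7] T0.cas  hit  (counter 7, T0.r 6)
[8] T0.load  rd  (counter 7, T0.r 7)
[9] T0.cas  hit  (counter 8, T0.r 7)
[10] T1.cas  miss  (counter 8, T1.r 6)
[11] T1.load  rd  (counter 8, T1.r 8)
[12] T1.cas  hit  (counter 9, T1.r 8)
[13] T1.load  rd  (counter 9, T1.r 9)
[14] T1.cas  hit  (counter 10, T1.r 9)

counter = 10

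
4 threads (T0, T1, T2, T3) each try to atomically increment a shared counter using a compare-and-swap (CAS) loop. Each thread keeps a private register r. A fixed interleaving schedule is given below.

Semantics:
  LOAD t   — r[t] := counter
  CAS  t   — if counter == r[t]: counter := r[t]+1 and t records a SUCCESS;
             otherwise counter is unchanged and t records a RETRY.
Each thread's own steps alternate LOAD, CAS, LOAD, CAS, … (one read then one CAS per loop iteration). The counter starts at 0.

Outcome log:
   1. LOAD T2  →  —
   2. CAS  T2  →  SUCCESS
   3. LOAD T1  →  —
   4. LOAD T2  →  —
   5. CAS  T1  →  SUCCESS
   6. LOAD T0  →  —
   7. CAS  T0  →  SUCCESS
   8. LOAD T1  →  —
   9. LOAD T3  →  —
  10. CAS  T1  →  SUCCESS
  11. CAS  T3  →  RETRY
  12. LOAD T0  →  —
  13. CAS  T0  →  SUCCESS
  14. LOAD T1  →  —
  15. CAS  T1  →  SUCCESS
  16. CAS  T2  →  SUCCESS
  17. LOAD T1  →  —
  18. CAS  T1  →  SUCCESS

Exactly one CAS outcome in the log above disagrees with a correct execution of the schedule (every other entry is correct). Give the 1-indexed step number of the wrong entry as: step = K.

step = 16

Re-executing:
[1] T2.load  rd  (counter 0, T2.r 0)
[2] T2.cas  hit  (counter 1, T2.r 0)
[3] T1.load  rd  (counter 1, T1.r 1)
[4] T2.load  rd  (counter 1, T2.r 1)
[5] T1.cas  hit  (counter 2, T1.r 1)
[6] T0.load  rd  (counter 2, T0.r 2)
[7] T0.cas  hit  (counter 3, T0.r 2)
[8] T1.load  rd  (counter 3, T1.r 3)
[9] T3.load  rd  (counter 3, T3.r 3)
[10] T1.cas  hit  (counter 4, T1.r 3)
[11] T3.cas  miss  (counter 4, T3.r 3)
[12] T0.load  rd  (counter 4, T0.r 4)
[13] T0.cas  hit  (counter 5, T0.r 4)
[14] T1.load  rd  (counter 5, T1.r 5)
[15] T1.cas  hit  (counter 6, T1.r 5)
[16] T2.cas  miss  (counter 6, T2.r 1)
[17] T1.load  rd  (counter 6, T1.r 6)
[18] T1.cas  hit  (counter 7, T1.r 6)
Flip is step 16.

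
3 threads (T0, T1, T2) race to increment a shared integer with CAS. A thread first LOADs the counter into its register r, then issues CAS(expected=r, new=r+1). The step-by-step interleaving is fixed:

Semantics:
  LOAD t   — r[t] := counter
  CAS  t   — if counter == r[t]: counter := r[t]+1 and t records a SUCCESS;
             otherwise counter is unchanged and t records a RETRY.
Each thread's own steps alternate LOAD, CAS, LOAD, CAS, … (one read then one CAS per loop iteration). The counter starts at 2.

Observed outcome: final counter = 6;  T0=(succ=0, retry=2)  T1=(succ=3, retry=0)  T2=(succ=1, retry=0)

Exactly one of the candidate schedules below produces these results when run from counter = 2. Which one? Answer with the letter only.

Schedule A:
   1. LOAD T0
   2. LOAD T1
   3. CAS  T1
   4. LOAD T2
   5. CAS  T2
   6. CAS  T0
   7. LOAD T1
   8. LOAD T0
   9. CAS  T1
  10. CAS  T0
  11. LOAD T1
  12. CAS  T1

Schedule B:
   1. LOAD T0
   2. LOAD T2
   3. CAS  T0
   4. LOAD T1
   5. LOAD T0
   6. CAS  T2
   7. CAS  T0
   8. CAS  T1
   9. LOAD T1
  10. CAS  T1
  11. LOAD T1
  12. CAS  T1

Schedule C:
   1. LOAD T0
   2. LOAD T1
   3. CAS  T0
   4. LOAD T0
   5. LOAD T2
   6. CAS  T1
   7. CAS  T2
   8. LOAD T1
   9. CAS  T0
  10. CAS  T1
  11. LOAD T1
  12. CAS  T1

Simulating candidate A:
T0 LOAD — after: cnt=2, r=2 — load
T1 LOAD — after: cnt=2, r=2 — load
T1 CAS — after: cnt=3, r=2 — ok
T2 LOAD — after: cnt=3, r=3 — load
T2 CAS — after: cnt=4, r=3 — ok
T0 CAS — after: cnt=4, r=2 — retry
T1 LOAD — after: cnt=4, r=4 — load
T0 LOAD — after: cnt=4, r=4 — load
T1 CAS — after: cnt=5, r=4 — ok
T0 CAS — after: cnt=5, r=4 — retry
T1 LOAD — after: cnt=5, r=5 — load
T1 CAS — after: cnt=6, r=5 — ok

A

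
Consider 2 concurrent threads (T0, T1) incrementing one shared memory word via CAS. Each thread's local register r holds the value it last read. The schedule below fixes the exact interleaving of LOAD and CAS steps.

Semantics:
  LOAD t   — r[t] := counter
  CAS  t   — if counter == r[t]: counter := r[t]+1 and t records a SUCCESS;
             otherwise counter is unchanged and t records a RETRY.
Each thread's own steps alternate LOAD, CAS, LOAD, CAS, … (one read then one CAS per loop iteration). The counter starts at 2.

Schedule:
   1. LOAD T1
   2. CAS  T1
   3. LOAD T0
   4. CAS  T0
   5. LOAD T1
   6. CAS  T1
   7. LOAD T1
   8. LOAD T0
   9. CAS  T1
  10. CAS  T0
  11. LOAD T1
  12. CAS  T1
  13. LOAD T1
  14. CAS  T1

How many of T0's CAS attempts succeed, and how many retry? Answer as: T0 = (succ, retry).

T0 = (1, 1)

T1 LOAD — after: cnt=2, r=2 — load
T1 CAS — after: cnt=3, r=2 — ok
T0 LOAD — after: cnt=3, r=3 — load
T0 CAS — after: cnt=4, r=3 — ok
T1 LOAD — after: cnt=4, r=4 — load
T1 CAS — after: cnt=5, r=4 — ok
T1 LOAD — after: cnt=5, r=5 — load
T0 LOAD — after: cnt=5, r=5 — load
T1 CAS — after: cnt=6, r=5 — ok
T0 CAS — after: cnt=6, r=5 — retry
T1 LOAD — after: cnt=6, r=6 — load
T1 CAS — after: cnt=7, r=6 — ok
T1 LOAD — after: cnt=7, r=7 — load
T1 CAS — after: cnt=8, r=7 — ok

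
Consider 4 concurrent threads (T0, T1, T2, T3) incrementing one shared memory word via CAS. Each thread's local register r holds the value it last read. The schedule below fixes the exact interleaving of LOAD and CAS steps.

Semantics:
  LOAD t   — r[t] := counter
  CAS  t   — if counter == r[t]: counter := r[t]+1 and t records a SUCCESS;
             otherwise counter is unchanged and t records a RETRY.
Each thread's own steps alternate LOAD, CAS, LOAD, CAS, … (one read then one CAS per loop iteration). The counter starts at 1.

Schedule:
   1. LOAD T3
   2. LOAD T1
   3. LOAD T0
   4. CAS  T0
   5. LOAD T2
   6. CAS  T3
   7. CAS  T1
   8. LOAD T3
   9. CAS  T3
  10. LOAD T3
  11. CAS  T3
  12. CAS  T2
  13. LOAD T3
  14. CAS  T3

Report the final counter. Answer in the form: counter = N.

   1) LOAD T3:  M=1  r_T3=1
   2) LOAD T1:  M=1  r_T1=1
   3) LOAD T0:  M=1  r_T0=1
   4) CAS  T0:  M=2  r_T0=1 ✓
   5) LOAD T2:  M=2  r_T2=2
   6) CAS  T3:  M=2  r_T3=1 ✗
   7) CAS  T1:  M=2  r_T1=1 ✗
   8) LOAD T3:  M=2  r_T3=2
   9) CAS  T3:  M=3  r_T3=2 ✓
  10) LOAD T3:  M=3  r_T3=3
  11) CAS  T3:  M=4  r_T3=3 ✓
  12) CAS  T2:  M=4  r_T2=2 ✗
  13) LOAD T3:  M=4  r_T3=4
  14) CAS  T3:  M=5  r_T3=4 ✓

counter = 5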